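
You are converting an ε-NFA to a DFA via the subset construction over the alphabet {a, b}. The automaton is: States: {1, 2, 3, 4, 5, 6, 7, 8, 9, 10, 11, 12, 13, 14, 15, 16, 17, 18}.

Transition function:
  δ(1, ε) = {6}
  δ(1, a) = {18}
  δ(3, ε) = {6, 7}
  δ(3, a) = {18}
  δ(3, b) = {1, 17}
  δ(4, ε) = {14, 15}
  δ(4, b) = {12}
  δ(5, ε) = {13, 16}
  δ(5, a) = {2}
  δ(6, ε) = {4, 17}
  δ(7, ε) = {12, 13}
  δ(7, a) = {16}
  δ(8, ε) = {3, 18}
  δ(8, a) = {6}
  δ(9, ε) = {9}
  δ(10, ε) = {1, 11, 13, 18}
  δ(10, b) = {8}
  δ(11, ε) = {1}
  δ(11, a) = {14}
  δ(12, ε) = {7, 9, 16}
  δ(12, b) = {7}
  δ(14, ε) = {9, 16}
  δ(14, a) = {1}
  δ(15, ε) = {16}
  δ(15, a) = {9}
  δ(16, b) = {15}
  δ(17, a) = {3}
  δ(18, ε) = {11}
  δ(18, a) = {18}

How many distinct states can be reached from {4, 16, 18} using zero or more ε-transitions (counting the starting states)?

Start with {4, 16, 18}.
From 4 via ε: add 14, 15.
From 18 via ε: add 11.
From 11 via ε: add 1.
From 14 via ε: add 9.
From 1 via ε: add 6.
From 6 via ε: add 17.
ε-closure = {1, 4, 6, 9, 11, 14, 15, 16, 17, 18}, which has 10 states.

10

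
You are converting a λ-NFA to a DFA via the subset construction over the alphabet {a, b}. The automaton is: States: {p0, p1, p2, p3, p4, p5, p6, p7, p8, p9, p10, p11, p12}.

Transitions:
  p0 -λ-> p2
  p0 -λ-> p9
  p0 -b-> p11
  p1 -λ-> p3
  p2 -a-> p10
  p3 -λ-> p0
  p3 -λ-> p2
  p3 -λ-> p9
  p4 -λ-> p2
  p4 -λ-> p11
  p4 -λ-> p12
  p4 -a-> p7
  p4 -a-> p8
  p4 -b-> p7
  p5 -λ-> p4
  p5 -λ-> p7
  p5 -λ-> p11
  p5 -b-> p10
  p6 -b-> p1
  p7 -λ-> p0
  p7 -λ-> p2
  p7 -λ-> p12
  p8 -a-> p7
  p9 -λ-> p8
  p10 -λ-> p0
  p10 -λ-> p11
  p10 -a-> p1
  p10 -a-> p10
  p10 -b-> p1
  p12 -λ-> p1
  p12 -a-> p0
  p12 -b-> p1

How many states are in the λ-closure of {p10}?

Start with {p10}.
From p10 via λ: add p0, p11.
From p0 via λ: add p2, p9.
From p9 via λ: add p8.
λ-closure = {p0, p2, p8, p9, p10, p11}, which has 6 states.

6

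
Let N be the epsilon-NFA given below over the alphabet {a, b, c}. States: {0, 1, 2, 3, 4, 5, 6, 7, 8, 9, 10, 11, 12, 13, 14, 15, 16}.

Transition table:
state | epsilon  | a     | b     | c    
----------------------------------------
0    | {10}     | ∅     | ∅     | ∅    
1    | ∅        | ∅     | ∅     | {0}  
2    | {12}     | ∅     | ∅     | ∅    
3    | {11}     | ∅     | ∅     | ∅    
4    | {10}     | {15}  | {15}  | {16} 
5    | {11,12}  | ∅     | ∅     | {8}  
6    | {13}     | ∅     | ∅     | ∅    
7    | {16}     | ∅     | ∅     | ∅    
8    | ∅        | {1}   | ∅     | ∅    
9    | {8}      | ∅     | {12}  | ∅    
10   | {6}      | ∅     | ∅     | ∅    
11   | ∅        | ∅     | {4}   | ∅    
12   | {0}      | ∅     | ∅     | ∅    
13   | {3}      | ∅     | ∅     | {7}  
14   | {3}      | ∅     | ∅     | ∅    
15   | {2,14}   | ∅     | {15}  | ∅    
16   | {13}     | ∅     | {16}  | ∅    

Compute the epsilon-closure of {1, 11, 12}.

{0, 1, 3, 6, 10, 11, 12, 13}

Start with {1, 11, 12}.
From 12 via epsilon: add 0.
From 0 via epsilon: add 10.
From 10 via epsilon: add 6.
From 6 via epsilon: add 13.
From 13 via epsilon: add 3.
No new states can be added; the closed set is {0, 1, 3, 6, 10, 11, 12, 13}.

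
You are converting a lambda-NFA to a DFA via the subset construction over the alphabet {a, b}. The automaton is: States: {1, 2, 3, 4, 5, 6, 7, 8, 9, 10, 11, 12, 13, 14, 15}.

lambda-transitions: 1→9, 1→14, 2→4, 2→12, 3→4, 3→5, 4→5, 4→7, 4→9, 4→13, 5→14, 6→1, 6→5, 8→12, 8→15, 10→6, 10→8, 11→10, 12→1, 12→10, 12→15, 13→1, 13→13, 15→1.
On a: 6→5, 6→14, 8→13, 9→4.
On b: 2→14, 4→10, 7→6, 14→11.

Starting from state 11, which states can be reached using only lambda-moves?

Start with {11}.
From 11 via lambda: add 10.
From 10 via lambda: add 6, 8.
From 6 via lambda: add 1, 5.
From 8 via lambda: add 12, 15.
From 1 via lambda: add 9, 14.
No new states can be added; the closed set is {1, 5, 6, 8, 9, 10, 11, 12, 14, 15}.

{1, 5, 6, 8, 9, 10, 11, 12, 14, 15}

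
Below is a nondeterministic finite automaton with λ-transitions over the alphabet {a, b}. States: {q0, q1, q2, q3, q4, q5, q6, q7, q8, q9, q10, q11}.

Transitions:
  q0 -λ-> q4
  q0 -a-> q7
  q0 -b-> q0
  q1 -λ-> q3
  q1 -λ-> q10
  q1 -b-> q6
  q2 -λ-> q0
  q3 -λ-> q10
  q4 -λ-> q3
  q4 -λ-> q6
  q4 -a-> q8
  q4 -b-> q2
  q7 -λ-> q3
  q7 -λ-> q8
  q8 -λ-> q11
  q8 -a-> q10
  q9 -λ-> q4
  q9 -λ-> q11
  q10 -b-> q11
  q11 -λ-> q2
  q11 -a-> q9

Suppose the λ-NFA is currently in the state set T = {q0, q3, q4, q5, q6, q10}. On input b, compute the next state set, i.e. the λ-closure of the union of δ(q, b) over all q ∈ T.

q0 on b → {q0}.
q4 on b → {q2}.
q10 on b → {q11}.
No b-transition from q3, q5, q6.
Union after reading b: {q0, q2, q11}.
Now take the λ-closure:
From q0 via λ: add q4.
From q4 via λ: add q3, q6.
From q3 via λ: add q10.
No new states can be added; the closed set is {q0, q2, q3, q4, q6, q10, q11}.

{q0, q2, q3, q4, q6, q10, q11}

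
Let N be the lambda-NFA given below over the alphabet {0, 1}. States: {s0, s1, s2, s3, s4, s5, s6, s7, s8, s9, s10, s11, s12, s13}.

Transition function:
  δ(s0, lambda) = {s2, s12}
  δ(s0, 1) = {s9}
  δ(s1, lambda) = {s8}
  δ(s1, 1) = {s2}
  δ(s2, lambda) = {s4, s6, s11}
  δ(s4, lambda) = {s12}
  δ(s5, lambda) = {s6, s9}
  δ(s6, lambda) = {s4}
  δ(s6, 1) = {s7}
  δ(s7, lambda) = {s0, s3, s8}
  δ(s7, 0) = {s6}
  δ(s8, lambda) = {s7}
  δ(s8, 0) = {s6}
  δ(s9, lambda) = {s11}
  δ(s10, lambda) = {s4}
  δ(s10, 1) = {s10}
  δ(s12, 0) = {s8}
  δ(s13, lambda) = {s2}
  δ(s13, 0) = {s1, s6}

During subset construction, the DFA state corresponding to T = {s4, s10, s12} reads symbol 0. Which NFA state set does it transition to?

{s0, s2, s3, s4, s6, s7, s8, s11, s12}

s12 on 0 → {s8}.
No 0-transition from s4, s10.
Union after reading 0: {s8}.
Now take the lambda-closure:
From s8 via lambda: add s7.
From s7 via lambda: add s0, s3.
From s0 via lambda: add s2, s12.
From s2 via lambda: add s4, s6, s11.
No new states can be added; the closed set is {s0, s2, s3, s4, s6, s7, s8, s11, s12}.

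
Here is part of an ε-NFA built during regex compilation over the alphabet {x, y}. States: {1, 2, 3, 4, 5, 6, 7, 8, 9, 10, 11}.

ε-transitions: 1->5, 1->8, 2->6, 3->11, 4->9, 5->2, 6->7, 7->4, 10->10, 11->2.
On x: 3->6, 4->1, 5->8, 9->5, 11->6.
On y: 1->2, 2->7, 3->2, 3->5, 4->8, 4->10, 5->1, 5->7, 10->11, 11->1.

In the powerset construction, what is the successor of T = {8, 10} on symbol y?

{2, 4, 6, 7, 9, 11}

10 on y → {11}.
No y-transition from 8.
Union after reading y: {11}.
Now take the ε-closure:
From 11 via ε: add 2.
From 2 via ε: add 6.
From 6 via ε: add 7.
From 7 via ε: add 4.
From 4 via ε: add 9.
No new states can be added; the closed set is {2, 4, 6, 7, 9, 11}.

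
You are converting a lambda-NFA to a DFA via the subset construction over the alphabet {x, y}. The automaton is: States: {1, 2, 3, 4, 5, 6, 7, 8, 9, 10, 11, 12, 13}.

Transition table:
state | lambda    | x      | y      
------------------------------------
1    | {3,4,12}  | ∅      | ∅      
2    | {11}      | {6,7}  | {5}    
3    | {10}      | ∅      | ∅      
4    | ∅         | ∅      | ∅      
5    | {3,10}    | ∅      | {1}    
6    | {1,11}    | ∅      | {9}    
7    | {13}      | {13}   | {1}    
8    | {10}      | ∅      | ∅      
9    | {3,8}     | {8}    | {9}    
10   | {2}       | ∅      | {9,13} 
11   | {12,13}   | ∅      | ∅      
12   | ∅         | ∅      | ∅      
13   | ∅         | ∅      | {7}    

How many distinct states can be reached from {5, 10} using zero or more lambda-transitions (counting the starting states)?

7

Start with {5, 10}.
From 5 via lambda: add 3.
From 10 via lambda: add 2.
From 2 via lambda: add 11.
From 11 via lambda: add 12, 13.
lambda-closure = {2, 3, 5, 10, 11, 12, 13}, which has 7 states.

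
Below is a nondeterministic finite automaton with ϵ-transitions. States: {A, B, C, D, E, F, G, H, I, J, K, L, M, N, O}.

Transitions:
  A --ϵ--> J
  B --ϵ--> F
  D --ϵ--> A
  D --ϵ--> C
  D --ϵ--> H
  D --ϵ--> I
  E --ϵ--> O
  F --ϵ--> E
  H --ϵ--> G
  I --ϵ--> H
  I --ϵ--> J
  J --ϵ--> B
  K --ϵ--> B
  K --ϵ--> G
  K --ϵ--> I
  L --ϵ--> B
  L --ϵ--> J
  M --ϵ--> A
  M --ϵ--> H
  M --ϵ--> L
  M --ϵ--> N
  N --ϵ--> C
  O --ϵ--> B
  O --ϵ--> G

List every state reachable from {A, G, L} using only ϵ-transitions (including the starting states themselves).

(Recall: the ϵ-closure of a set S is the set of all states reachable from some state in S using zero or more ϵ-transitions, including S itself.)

{A, B, E, F, G, J, L, O}

Start with {A, G, L}.
From A via ϵ: add J.
From L via ϵ: add B.
From B via ϵ: add F.
From F via ϵ: add E.
From E via ϵ: add O.
No new states can be added; the closed set is {A, B, E, F, G, J, L, O}.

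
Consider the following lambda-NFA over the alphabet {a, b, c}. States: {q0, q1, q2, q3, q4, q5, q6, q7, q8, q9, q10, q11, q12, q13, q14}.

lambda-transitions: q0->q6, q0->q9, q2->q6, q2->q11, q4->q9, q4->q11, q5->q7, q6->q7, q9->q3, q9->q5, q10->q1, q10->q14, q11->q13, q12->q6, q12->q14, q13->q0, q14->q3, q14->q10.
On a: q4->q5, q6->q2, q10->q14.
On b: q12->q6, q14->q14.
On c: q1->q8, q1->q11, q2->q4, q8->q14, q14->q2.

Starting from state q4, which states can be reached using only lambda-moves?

Start with {q4}.
From q4 via lambda: add q9, q11.
From q9 via lambda: add q3, q5.
From q11 via lambda: add q13.
From q5 via lambda: add q7.
From q13 via lambda: add q0.
From q0 via lambda: add q6.
No new states can be added; the closed set is {q0, q3, q4, q5, q6, q7, q9, q11, q13}.

{q0, q3, q4, q5, q6, q7, q9, q11, q13}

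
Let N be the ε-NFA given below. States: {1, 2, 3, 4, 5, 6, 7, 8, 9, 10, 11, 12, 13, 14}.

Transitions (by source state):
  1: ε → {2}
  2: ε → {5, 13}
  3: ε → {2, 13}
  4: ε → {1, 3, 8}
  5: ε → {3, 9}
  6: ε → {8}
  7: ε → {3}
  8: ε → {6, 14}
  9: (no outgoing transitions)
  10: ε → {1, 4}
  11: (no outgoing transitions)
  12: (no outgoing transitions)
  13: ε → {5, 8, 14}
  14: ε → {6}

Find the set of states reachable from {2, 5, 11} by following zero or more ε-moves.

{2, 3, 5, 6, 8, 9, 11, 13, 14}

Start with {2, 5, 11}.
From 2 via ε: add 13.
From 5 via ε: add 3, 9.
From 13 via ε: add 8, 14.
From 8 via ε: add 6.
No new states can be added; the closed set is {2, 3, 5, 6, 8, 9, 11, 13, 14}.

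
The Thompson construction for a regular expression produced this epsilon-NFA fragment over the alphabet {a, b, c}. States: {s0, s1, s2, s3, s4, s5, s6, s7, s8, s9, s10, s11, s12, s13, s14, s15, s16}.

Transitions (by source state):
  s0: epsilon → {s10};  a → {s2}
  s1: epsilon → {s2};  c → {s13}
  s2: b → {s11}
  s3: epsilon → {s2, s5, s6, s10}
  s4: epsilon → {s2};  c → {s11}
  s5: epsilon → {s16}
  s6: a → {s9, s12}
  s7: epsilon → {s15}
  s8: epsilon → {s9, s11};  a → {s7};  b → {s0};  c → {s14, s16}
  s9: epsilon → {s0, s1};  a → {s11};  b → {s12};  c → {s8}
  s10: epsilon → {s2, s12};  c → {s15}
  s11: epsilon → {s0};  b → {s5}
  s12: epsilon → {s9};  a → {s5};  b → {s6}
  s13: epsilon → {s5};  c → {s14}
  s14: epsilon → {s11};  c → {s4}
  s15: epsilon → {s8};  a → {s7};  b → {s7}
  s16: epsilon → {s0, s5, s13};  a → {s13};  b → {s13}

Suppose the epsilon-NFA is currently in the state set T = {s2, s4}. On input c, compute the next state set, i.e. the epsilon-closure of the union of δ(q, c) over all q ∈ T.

{s0, s1, s2, s9, s10, s11, s12}

s4 on c → {s11}.
No c-transition from s2.
Union after reading c: {s11}.
Now take the epsilon-closure:
From s11 via epsilon: add s0.
From s0 via epsilon: add s10.
From s10 via epsilon: add s2, s12.
From s12 via epsilon: add s9.
From s9 via epsilon: add s1.
No new states can be added; the closed set is {s0, s1, s2, s9, s10, s11, s12}.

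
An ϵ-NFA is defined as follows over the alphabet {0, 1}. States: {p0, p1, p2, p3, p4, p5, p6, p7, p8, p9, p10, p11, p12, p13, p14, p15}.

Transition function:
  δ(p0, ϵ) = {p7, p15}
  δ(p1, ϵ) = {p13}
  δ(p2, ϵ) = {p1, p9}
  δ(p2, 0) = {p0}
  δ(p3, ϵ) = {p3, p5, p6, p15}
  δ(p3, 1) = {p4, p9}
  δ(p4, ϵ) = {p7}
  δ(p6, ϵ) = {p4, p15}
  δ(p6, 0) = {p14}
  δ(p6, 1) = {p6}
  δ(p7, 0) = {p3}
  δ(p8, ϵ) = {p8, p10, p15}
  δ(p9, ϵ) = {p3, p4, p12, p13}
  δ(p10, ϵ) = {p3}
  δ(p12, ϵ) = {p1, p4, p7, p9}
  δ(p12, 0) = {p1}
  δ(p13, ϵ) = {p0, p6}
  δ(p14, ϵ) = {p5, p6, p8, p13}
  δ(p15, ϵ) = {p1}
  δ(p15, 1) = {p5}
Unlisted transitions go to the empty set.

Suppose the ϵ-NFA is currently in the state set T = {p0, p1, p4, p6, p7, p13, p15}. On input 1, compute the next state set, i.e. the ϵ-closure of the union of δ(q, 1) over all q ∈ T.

p6 on 1 → {p6}.
p15 on 1 → {p5}.
No 1-transition from p0, p1, p4, p7, p13.
Union after reading 1: {p5, p6}.
Now take the ϵ-closure:
From p6 via ϵ: add p4, p15.
From p4 via ϵ: add p7.
From p15 via ϵ: add p1.
From p1 via ϵ: add p13.
From p13 via ϵ: add p0.
No new states can be added; the closed set is {p0, p1, p4, p5, p6, p7, p13, p15}.

{p0, p1, p4, p5, p6, p7, p13, p15}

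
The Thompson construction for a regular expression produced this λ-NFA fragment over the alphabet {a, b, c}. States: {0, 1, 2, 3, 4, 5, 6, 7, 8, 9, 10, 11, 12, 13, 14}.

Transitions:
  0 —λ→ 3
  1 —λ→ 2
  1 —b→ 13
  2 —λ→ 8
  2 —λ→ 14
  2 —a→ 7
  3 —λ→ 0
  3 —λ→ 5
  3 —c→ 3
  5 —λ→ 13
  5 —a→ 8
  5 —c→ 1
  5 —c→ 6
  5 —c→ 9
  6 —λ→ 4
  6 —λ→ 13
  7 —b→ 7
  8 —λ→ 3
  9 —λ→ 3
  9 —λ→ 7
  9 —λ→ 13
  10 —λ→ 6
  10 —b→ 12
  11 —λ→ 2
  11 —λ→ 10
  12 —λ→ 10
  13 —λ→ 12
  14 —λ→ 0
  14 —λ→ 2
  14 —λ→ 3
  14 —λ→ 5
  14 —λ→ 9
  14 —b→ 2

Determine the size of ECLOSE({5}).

6

Start with {5}.
From 5 via λ: add 13.
From 13 via λ: add 12.
From 12 via λ: add 10.
From 10 via λ: add 6.
From 6 via λ: add 4.
λ-closure = {4, 5, 6, 10, 12, 13}, which has 6 states.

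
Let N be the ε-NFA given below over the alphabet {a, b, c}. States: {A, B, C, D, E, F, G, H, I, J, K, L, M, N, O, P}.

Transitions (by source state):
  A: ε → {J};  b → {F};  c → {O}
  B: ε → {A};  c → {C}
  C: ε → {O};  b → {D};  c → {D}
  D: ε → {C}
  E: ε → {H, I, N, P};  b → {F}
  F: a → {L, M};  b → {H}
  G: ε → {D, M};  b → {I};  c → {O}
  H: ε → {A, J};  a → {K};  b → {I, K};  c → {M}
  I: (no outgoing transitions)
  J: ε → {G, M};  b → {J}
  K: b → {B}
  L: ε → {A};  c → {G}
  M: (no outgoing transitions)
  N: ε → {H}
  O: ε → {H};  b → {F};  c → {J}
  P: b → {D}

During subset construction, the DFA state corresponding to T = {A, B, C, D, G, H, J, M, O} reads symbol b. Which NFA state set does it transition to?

A on b → {F}.
C on b → {D}.
G on b → {I}.
H on b → {I, K}.
J on b → {J}.
O on b → {F}.
No b-transition from B, D, M.
Union after reading b: {D, F, I, J, K}.
Now take the ε-closure:
From D via ε: add C.
From J via ε: add G, M.
From C via ε: add O.
From O via ε: add H.
From H via ε: add A.
No new states can be added; the closed set is {A, C, D, F, G, H, I, J, K, M, O}.

{A, C, D, F, G, H, I, J, K, M, O}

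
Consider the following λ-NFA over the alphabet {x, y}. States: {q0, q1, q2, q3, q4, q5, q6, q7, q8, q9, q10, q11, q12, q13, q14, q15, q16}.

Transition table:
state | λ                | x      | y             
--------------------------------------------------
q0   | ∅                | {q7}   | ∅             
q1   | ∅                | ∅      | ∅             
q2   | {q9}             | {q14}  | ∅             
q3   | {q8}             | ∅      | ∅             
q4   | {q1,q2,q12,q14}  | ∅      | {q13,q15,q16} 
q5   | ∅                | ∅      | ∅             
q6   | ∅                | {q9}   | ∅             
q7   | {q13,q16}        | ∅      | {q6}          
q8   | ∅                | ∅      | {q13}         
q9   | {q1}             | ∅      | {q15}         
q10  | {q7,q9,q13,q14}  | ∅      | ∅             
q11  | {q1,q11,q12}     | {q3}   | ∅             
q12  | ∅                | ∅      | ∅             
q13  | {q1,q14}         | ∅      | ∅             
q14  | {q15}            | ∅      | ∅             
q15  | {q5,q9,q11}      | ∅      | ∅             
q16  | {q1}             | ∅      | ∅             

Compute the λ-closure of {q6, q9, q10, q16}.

Start with {q6, q9, q10, q16}.
From q9 via λ: add q1.
From q10 via λ: add q7, q13, q14.
From q14 via λ: add q15.
From q15 via λ: add q5, q11.
From q11 via λ: add q12.
No new states can be added; the closed set is {q1, q5, q6, q7, q9, q10, q11, q12, q13, q14, q15, q16}.

{q1, q5, q6, q7, q9, q10, q11, q12, q13, q14, q15, q16}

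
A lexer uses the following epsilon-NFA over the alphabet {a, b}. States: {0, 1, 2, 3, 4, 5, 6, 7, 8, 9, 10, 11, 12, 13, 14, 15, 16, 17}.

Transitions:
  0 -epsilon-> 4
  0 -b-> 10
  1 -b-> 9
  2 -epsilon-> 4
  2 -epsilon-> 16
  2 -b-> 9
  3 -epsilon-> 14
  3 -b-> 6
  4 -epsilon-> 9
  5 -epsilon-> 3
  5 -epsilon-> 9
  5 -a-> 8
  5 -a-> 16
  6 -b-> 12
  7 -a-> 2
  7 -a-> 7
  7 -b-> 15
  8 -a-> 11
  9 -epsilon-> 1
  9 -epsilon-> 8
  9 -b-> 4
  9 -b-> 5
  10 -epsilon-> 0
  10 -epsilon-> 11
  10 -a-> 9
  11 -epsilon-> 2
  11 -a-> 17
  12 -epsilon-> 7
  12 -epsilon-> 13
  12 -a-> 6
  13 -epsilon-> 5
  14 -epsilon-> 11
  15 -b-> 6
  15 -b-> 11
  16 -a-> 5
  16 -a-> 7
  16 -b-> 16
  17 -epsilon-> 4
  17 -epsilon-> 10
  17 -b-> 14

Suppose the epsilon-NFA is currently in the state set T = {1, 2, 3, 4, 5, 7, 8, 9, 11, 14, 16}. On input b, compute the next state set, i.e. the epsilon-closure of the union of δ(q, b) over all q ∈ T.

1 on b → {9}.
2 on b → {9}.
3 on b → {6}.
7 on b → {15}.
9 on b → {4, 5}.
16 on b → {16}.
No b-transition from 4, 5, 8, 11, 14.
Union after reading b: {4, 5, 6, 9, 15, 16}.
Now take the epsilon-closure:
From 5 via epsilon: add 3.
From 9 via epsilon: add 1, 8.
From 3 via epsilon: add 14.
From 14 via epsilon: add 11.
From 11 via epsilon: add 2.
No new states can be added; the closed set is {1, 2, 3, 4, 5, 6, 8, 9, 11, 14, 15, 16}.

{1, 2, 3, 4, 5, 6, 8, 9, 11, 14, 15, 16}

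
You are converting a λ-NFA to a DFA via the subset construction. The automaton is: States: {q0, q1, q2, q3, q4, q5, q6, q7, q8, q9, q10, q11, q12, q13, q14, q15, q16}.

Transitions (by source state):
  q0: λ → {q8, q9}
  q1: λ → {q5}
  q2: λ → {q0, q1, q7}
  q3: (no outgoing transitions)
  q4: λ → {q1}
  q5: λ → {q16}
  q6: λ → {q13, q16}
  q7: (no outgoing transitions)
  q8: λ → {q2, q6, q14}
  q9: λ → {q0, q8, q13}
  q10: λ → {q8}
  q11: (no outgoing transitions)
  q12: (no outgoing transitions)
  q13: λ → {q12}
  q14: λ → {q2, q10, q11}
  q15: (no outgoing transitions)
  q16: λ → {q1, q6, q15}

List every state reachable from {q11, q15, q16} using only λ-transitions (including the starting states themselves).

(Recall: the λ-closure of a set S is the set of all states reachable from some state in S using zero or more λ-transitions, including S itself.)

Start with {q11, q15, q16}.
From q16 via λ: add q1, q6.
From q1 via λ: add q5.
From q6 via λ: add q13.
From q13 via λ: add q12.
No new states can be added; the closed set is {q1, q5, q6, q11, q12, q13, q15, q16}.

{q1, q5, q6, q11, q12, q13, q15, q16}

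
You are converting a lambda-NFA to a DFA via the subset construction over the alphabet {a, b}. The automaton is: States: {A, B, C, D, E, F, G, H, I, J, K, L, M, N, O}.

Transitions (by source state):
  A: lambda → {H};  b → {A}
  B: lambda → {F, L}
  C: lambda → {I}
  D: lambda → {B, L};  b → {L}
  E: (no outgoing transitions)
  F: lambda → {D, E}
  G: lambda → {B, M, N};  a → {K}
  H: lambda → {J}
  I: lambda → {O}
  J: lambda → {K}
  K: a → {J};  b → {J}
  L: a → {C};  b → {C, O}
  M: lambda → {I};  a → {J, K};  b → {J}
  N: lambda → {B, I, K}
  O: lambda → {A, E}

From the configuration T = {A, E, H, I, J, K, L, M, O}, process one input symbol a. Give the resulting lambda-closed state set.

K on a → {J}.
L on a → {C}.
M on a → {J, K}.
No a-transition from A, E, H, I, J, O.
Union after reading a: {C, J, K}.
Now take the lambda-closure:
From C via lambda: add I.
From I via lambda: add O.
From O via lambda: add A, E.
From A via lambda: add H.
No new states can be added; the closed set is {A, C, E, H, I, J, K, O}.

{A, C, E, H, I, J, K, O}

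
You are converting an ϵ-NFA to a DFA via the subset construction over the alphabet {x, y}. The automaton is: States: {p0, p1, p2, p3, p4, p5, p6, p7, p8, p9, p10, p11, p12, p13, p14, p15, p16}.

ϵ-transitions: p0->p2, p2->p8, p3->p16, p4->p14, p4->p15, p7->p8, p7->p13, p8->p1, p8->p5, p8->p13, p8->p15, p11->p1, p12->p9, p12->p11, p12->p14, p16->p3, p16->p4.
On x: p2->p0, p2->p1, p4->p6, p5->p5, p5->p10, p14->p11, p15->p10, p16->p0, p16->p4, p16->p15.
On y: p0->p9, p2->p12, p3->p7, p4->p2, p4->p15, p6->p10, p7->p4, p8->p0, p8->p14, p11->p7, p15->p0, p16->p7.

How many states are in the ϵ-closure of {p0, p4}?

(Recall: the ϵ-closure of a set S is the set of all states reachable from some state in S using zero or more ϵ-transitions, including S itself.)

Start with {p0, p4}.
From p0 via ϵ: add p2.
From p4 via ϵ: add p14, p15.
From p2 via ϵ: add p8.
From p8 via ϵ: add p1, p5, p13.
ϵ-closure = {p0, p1, p2, p4, p5, p8, p13, p14, p15}, which has 9 states.

9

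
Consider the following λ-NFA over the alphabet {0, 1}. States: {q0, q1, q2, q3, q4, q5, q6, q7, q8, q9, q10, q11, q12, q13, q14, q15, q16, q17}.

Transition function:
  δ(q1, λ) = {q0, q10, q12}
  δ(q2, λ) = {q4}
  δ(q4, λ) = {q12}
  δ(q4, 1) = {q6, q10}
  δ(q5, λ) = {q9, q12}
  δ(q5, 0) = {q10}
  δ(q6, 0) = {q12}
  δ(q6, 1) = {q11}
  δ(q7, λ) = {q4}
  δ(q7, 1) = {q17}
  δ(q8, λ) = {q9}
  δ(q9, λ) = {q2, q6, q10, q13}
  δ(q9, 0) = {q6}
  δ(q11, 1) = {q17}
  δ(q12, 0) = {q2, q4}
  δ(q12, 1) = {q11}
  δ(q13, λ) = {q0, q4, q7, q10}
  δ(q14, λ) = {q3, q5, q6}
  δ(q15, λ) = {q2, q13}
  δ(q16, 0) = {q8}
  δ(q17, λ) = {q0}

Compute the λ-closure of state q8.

Start with {q8}.
From q8 via λ: add q9.
From q9 via λ: add q2, q6, q10, q13.
From q2 via λ: add q4.
From q13 via λ: add q0, q7.
From q4 via λ: add q12.
No new states can be added; the closed set is {q0, q2, q4, q6, q7, q8, q9, q10, q12, q13}.

{q0, q2, q4, q6, q7, q8, q9, q10, q12, q13}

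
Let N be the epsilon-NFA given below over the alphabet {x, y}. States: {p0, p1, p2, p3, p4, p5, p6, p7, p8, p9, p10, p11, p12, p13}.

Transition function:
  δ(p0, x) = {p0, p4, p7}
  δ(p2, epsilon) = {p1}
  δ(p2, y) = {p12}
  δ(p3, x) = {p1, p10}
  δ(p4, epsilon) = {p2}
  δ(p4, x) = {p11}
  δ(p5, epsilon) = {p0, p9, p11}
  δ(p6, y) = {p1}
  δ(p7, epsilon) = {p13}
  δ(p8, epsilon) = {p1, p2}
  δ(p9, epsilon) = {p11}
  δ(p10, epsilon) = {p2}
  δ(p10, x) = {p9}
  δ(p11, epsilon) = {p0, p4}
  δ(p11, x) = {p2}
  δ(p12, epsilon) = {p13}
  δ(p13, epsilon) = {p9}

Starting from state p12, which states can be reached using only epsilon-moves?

{p0, p1, p2, p4, p9, p11, p12, p13}

Start with {p12}.
From p12 via epsilon: add p13.
From p13 via epsilon: add p9.
From p9 via epsilon: add p11.
From p11 via epsilon: add p0, p4.
From p4 via epsilon: add p2.
From p2 via epsilon: add p1.
No new states can be added; the closed set is {p0, p1, p2, p4, p9, p11, p12, p13}.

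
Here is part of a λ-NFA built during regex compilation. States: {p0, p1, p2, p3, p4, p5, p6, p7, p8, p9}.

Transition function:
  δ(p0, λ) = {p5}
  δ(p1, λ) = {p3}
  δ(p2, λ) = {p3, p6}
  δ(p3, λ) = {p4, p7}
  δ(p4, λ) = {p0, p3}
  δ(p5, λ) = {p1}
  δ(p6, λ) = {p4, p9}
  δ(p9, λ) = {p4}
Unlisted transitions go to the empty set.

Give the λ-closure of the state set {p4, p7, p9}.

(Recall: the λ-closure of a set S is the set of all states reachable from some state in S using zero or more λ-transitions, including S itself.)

Start with {p4, p7, p9}.
From p4 via λ: add p0, p3.
From p0 via λ: add p5.
From p5 via λ: add p1.
No new states can be added; the closed set is {p0, p1, p3, p4, p5, p7, p9}.

{p0, p1, p3, p4, p5, p7, p9}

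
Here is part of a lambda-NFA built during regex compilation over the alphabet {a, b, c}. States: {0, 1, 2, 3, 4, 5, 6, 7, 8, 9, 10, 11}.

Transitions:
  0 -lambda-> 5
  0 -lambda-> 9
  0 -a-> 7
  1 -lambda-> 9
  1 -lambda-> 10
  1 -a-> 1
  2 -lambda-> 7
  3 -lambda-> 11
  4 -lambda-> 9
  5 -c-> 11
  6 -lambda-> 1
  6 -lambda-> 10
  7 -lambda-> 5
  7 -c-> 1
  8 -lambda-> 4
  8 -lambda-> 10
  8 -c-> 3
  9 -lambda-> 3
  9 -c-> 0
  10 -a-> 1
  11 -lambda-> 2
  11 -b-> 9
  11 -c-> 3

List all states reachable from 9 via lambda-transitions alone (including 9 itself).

{2, 3, 5, 7, 9, 11}

Start with {9}.
From 9 via lambda: add 3.
From 3 via lambda: add 11.
From 11 via lambda: add 2.
From 2 via lambda: add 7.
From 7 via lambda: add 5.
No new states can be added; the closed set is {2, 3, 5, 7, 9, 11}.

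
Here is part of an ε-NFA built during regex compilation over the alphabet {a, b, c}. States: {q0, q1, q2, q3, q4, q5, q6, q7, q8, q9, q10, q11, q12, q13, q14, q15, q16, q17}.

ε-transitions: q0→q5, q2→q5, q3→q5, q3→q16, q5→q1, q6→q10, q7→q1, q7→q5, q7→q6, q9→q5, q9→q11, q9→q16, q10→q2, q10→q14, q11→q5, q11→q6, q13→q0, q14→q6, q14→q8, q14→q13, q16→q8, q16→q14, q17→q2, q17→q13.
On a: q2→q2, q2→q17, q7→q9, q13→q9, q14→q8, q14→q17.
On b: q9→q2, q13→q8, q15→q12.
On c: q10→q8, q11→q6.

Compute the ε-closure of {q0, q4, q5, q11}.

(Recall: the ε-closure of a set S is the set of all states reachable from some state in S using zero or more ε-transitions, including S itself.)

{q0, q1, q2, q4, q5, q6, q8, q10, q11, q13, q14}

Start with {q0, q4, q5, q11}.
From q5 via ε: add q1.
From q11 via ε: add q6.
From q6 via ε: add q10.
From q10 via ε: add q2, q14.
From q14 via ε: add q8, q13.
No new states can be added; the closed set is {q0, q1, q2, q4, q5, q6, q8, q10, q11, q13, q14}.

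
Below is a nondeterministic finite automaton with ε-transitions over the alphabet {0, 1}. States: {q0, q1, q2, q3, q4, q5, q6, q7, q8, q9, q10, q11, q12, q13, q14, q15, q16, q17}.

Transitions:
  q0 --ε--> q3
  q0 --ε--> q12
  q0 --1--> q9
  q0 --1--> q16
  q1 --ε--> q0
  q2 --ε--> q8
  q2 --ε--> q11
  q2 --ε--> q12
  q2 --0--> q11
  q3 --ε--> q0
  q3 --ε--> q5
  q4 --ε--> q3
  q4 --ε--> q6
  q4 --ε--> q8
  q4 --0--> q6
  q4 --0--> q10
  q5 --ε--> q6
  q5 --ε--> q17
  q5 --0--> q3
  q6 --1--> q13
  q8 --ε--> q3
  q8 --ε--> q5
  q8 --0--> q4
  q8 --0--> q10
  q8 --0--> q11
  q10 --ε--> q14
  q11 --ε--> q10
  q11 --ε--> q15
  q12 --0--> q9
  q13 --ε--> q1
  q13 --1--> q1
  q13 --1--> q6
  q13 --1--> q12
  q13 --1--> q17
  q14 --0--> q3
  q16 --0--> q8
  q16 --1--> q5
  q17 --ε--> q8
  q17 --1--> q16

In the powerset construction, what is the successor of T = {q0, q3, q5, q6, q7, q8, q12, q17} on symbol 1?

{q0, q1, q3, q5, q6, q8, q9, q12, q13, q16, q17}

q0 on 1 → {q9, q16}.
q6 on 1 → {q13}.
q17 on 1 → {q16}.
No 1-transition from q3, q5, q7, q8, q12.
Union after reading 1: {q9, q13, q16}.
Now take the ε-closure:
From q13 via ε: add q1.
From q1 via ε: add q0.
From q0 via ε: add q3, q12.
From q3 via ε: add q5.
From q5 via ε: add q6, q17.
From q17 via ε: add q8.
No new states can be added; the closed set is {q0, q1, q3, q5, q6, q8, q9, q12, q13, q16, q17}.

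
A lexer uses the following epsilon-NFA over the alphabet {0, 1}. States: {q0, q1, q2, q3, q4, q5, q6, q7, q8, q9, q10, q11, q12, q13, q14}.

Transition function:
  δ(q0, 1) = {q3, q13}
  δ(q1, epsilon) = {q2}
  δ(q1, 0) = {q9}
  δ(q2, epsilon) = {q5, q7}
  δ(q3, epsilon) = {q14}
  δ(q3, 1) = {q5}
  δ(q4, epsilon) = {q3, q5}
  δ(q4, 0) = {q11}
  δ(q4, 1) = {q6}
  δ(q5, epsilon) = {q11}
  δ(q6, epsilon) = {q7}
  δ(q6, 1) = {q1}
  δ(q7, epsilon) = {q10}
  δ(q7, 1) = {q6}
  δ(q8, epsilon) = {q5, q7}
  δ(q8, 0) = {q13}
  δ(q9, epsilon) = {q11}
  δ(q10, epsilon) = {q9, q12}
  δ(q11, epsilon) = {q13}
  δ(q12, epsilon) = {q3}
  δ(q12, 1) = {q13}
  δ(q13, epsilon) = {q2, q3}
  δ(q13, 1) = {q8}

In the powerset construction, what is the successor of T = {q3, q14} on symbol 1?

{q2, q3, q5, q7, q9, q10, q11, q12, q13, q14}

q3 on 1 → {q5}.
No 1-transition from q14.
Union after reading 1: {q5}.
Now take the epsilon-closure:
From q5 via epsilon: add q11.
From q11 via epsilon: add q13.
From q13 via epsilon: add q2, q3.
From q2 via epsilon: add q7.
From q3 via epsilon: add q14.
From q7 via epsilon: add q10.
From q10 via epsilon: add q9, q12.
No new states can be added; the closed set is {q2, q3, q5, q7, q9, q10, q11, q12, q13, q14}.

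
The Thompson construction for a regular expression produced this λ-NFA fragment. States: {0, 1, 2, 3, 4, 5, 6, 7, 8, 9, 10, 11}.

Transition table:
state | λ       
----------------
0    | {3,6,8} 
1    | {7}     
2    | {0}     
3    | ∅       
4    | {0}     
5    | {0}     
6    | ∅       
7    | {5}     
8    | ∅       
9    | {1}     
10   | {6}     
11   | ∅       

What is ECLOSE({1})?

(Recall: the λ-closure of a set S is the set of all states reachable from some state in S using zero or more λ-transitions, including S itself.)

Start with {1}.
From 1 via λ: add 7.
From 7 via λ: add 5.
From 5 via λ: add 0.
From 0 via λ: add 3, 6, 8.
No new states can be added; the closed set is {0, 1, 3, 5, 6, 7, 8}.

{0, 1, 3, 5, 6, 7, 8}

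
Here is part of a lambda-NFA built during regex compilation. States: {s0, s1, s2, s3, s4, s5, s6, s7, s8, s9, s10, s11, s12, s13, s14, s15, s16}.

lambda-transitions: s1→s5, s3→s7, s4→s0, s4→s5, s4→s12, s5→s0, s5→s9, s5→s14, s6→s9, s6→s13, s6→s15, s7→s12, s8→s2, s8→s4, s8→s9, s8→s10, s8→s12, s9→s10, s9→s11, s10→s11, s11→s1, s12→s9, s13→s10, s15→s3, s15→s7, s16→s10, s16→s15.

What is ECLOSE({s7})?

Start with {s7}.
From s7 via lambda: add s12.
From s12 via lambda: add s9.
From s9 via lambda: add s10, s11.
From s11 via lambda: add s1.
From s1 via lambda: add s5.
From s5 via lambda: add s0, s14.
No new states can be added; the closed set is {s0, s1, s5, s7, s9, s10, s11, s12, s14}.

{s0, s1, s5, s7, s9, s10, s11, s12, s14}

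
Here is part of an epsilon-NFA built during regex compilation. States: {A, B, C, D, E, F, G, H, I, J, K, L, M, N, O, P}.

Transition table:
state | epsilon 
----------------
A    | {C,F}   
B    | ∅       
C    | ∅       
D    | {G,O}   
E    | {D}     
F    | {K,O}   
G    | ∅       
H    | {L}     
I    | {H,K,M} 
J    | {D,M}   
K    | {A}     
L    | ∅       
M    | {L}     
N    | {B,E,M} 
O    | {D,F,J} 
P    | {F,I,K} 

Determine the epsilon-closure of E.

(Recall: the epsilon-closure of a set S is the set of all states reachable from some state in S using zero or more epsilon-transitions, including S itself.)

Start with {E}.
From E via epsilon: add D.
From D via epsilon: add G, O.
From O via epsilon: add F, J.
From F via epsilon: add K.
From J via epsilon: add M.
From K via epsilon: add A.
From M via epsilon: add L.
From A via epsilon: add C.
No new states can be added; the closed set is {A, C, D, E, F, G, J, K, L, M, O}.

{A, C, D, E, F, G, J, K, L, M, O}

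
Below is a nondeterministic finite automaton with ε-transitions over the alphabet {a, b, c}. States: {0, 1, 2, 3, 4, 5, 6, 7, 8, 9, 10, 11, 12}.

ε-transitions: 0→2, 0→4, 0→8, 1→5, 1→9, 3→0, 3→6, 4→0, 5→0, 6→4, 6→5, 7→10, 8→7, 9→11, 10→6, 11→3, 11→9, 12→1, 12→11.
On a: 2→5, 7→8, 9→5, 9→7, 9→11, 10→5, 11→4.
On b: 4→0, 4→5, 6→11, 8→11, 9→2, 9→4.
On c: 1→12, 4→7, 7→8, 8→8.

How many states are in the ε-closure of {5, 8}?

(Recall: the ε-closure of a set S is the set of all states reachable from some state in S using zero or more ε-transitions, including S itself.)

8

Start with {5, 8}.
From 5 via ε: add 0.
From 8 via ε: add 7.
From 0 via ε: add 2, 4.
From 7 via ε: add 10.
From 10 via ε: add 6.
ε-closure = {0, 2, 4, 5, 6, 7, 8, 10}, which has 8 states.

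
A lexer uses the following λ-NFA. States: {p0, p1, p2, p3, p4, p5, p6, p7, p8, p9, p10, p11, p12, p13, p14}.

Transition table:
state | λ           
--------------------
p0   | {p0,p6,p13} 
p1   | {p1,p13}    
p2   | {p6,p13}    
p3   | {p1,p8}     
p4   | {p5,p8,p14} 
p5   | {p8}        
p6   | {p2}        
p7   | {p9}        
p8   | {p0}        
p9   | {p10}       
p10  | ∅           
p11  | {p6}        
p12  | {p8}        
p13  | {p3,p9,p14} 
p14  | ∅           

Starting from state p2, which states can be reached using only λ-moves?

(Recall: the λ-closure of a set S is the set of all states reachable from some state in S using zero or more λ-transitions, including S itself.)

Start with {p2}.
From p2 via λ: add p6, p13.
From p13 via λ: add p3, p9, p14.
From p3 via λ: add p1, p8.
From p9 via λ: add p10.
From p8 via λ: add p0.
No new states can be added; the closed set is {p0, p1, p2, p3, p6, p8, p9, p10, p13, p14}.

{p0, p1, p2, p3, p6, p8, p9, p10, p13, p14}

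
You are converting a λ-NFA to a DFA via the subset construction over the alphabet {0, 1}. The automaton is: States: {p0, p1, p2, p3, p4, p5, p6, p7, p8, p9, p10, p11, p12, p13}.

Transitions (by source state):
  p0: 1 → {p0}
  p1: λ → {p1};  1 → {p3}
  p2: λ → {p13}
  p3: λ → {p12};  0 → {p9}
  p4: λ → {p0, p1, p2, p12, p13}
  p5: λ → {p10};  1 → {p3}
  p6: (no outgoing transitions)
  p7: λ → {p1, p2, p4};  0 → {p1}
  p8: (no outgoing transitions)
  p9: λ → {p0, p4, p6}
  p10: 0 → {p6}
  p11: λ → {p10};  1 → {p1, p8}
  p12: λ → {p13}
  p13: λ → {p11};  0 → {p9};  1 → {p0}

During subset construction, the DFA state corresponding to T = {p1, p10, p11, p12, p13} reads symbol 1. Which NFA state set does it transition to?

p1 on 1 → {p3}.
p11 on 1 → {p1, p8}.
p13 on 1 → {p0}.
No 1-transition from p10, p12.
Union after reading 1: {p0, p1, p3, p8}.
Now take the λ-closure:
From p3 via λ: add p12.
From p12 via λ: add p13.
From p13 via λ: add p11.
From p11 via λ: add p10.
No new states can be added; the closed set is {p0, p1, p3, p8, p10, p11, p12, p13}.

{p0, p1, p3, p8, p10, p11, p12, p13}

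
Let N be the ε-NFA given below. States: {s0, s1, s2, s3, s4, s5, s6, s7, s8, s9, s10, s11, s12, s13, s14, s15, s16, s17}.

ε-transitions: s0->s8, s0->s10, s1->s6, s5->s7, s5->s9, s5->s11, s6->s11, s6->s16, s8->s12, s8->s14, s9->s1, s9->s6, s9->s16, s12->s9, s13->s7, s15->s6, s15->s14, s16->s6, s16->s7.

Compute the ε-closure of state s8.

Start with {s8}.
From s8 via ε: add s12, s14.
From s12 via ε: add s9.
From s9 via ε: add s1, s6, s16.
From s6 via ε: add s11.
From s16 via ε: add s7.
No new states can be added; the closed set is {s1, s6, s7, s8, s9, s11, s12, s14, s16}.

{s1, s6, s7, s8, s9, s11, s12, s14, s16}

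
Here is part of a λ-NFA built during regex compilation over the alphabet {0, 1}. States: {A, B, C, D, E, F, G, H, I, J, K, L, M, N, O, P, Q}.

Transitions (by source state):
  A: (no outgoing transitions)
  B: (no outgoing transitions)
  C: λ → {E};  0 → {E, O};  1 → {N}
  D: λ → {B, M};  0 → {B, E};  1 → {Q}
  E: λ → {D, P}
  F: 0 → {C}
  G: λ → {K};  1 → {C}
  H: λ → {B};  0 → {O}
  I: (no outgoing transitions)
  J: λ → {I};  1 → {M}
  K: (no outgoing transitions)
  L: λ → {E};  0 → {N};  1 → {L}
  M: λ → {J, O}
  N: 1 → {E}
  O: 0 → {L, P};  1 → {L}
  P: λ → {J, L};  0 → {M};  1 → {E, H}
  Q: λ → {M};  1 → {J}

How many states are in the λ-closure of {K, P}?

10

Start with {K, P}.
From P via λ: add J, L.
From J via λ: add I.
From L via λ: add E.
From E via λ: add D.
From D via λ: add B, M.
From M via λ: add O.
λ-closure = {B, D, E, I, J, K, L, M, O, P}, which has 10 states.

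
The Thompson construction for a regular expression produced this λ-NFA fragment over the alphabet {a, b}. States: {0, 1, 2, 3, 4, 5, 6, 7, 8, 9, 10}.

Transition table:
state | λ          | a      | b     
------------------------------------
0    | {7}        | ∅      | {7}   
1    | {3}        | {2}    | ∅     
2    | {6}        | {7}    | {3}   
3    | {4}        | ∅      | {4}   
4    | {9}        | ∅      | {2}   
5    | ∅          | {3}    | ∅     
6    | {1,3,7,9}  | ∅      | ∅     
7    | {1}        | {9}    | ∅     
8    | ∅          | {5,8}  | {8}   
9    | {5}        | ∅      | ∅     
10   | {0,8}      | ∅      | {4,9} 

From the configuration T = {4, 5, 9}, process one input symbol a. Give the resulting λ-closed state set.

{3, 4, 5, 9}

5 on a → {3}.
No a-transition from 4, 9.
Union after reading a: {3}.
Now take the λ-closure:
From 3 via λ: add 4.
From 4 via λ: add 9.
From 9 via λ: add 5.
No new states can be added; the closed set is {3, 4, 5, 9}.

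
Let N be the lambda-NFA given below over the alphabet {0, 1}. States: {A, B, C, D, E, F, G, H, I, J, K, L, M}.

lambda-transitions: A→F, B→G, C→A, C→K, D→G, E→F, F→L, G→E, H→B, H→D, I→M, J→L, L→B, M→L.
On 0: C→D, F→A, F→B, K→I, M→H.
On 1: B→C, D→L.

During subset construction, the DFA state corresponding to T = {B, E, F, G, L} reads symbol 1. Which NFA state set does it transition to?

{A, B, C, E, F, G, K, L}

B on 1 → {C}.
No 1-transition from E, F, G, L.
Union after reading 1: {C}.
Now take the lambda-closure:
From C via lambda: add A, K.
From A via lambda: add F.
From F via lambda: add L.
From L via lambda: add B.
From B via lambda: add G.
From G via lambda: add E.
No new states can be added; the closed set is {A, B, C, E, F, G, K, L}.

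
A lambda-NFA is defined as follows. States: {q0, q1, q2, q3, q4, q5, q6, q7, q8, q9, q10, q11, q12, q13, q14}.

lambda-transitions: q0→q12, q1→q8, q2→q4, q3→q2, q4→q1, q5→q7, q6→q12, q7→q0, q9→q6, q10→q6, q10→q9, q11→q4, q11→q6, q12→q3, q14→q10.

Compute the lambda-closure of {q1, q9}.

Start with {q1, q9}.
From q1 via lambda: add q8.
From q9 via lambda: add q6.
From q6 via lambda: add q12.
From q12 via lambda: add q3.
From q3 via lambda: add q2.
From q2 via lambda: add q4.
No new states can be added; the closed set is {q1, q2, q3, q4, q6, q8, q9, q12}.

{q1, q2, q3, q4, q6, q8, q9, q12}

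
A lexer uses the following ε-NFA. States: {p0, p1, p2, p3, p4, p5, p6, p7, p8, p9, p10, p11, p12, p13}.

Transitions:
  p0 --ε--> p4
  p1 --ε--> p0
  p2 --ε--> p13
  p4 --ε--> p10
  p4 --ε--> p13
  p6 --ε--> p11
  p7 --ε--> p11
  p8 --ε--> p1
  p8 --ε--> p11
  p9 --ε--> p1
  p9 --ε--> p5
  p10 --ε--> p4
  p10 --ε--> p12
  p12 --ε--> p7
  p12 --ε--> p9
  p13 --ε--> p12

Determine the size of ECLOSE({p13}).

10

Start with {p13}.
From p13 via ε: add p12.
From p12 via ε: add p7, p9.
From p7 via ε: add p11.
From p9 via ε: add p1, p5.
From p1 via ε: add p0.
From p0 via ε: add p4.
From p4 via ε: add p10.
ε-closure = {p0, p1, p4, p5, p7, p9, p10, p11, p12, p13}, which has 10 states.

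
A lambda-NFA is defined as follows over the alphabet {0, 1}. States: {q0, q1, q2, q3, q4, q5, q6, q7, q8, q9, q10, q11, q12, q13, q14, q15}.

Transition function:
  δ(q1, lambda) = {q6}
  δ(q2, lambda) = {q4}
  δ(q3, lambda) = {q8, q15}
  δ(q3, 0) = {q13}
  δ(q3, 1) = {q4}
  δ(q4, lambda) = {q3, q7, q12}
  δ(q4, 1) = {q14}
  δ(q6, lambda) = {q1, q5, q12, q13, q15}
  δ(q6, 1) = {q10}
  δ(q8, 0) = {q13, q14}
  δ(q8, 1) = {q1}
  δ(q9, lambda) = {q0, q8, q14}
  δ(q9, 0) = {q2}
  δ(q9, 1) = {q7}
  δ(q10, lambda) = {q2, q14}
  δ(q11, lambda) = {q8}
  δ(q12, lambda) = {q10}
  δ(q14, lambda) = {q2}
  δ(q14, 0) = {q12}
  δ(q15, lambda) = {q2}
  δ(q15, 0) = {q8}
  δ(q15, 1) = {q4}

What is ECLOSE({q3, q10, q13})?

{q2, q3, q4, q7, q8, q10, q12, q13, q14, q15}

Start with {q3, q10, q13}.
From q3 via lambda: add q8, q15.
From q10 via lambda: add q2, q14.
From q2 via lambda: add q4.
From q4 via lambda: add q7, q12.
No new states can be added; the closed set is {q2, q3, q4, q7, q8, q10, q12, q13, q14, q15}.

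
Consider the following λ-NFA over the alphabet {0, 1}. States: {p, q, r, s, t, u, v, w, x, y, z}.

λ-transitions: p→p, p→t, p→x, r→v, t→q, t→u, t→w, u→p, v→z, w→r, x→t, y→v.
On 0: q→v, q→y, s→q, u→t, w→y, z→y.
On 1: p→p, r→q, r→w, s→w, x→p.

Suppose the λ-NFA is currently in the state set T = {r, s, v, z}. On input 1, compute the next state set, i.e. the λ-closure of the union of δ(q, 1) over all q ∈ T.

r on 1 → {q, w}.
s on 1 → {w}.
No 1-transition from v, z.
Union after reading 1: {q, w}.
Now take the λ-closure:
From w via λ: add r.
From r via λ: add v.
From v via λ: add z.
No new states can be added; the closed set is {q, r, v, w, z}.

{q, r, v, w, z}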